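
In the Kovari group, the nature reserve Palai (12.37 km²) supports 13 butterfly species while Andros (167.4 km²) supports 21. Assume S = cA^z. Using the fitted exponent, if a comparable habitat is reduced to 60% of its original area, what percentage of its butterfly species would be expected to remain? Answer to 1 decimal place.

z = ln(21/13) / ln(167.4/12.37) = 0.4796 / 2.6051 = 0.1841
S_new/S_old = (A_new/A_old)^z = 0.6^0.1841 = exp(0.1841 × -0.5108) = 0.9102

91.0%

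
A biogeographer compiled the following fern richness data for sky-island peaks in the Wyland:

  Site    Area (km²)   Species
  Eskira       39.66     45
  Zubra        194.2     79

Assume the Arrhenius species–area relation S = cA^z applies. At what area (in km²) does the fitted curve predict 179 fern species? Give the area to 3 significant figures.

1950 km²

z = ln(79/45) / ln(194.2/39.66) = 0.5628 / 1.5885 = 0.3543
c = 45 / 39.66^0.3543 = 45 / 3.683 = 12.22
A = (179/12.22)^(1/0.3543) ⇒ ln A = ln(14.65)/0.3543 = 7.5776
A = e^7.5776 ≈ 1954 km²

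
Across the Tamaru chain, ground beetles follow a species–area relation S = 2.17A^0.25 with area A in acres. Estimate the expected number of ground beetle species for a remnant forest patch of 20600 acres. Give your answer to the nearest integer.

S = 2.17 × 20600^0.25
ln S = ln 2.17 + 0.25 × ln 20600 = 0.7747 + 0.25 × 9.9330 = 3.2580
S = e^3.2580 ≈ 26

26 species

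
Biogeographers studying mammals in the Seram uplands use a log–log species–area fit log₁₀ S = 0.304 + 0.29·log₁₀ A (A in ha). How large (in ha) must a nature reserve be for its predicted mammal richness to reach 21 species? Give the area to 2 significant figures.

21 = 2.014 × A^0.29  ⇒  A^0.29 = 21/2.014 = 10.43
ln A = ln(10.43) / 0.29 = 2.3445 / 0.29 = 8.0846
A = e^8.0846 ≈ 3244 ha

3200 ha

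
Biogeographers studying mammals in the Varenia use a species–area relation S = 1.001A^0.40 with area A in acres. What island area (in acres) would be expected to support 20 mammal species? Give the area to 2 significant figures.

20 = 1.001 × A^0.4  ⇒  A^0.4 = 20/1.001 = 19.98
ln A = ln(19.98) / 0.4 = 2.9947 / 0.4 = 7.4868
A = e^7.4868 ≈ 1784 acres

1800 acres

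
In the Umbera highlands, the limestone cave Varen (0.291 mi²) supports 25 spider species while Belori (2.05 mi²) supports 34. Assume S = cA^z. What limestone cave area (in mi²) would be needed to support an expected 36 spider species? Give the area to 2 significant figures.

2.9 mi²

z = ln(34/25) / ln(2.05/0.291) = 0.3075 / 1.9523 = 0.1575
c = 25 / 0.291^0.1575 = 25 / 0.8233 = 30.37
A = (36/30.37)^(1/0.1575) ⇒ ln A = ln(1.186)/0.1575 = 1.0807
A = e^1.0807 ≈ 2.947 mi²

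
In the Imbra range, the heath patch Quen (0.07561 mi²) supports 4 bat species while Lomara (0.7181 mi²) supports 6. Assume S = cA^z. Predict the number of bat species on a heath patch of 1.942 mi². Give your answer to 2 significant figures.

z = ln(6/4) / ln(0.7181/0.07561) = 0.4055 / 2.2510 = 0.1801
c = 4 / 0.07561^0.1801 = 4 / 0.6281 = 6.369
S₃ = 6.369 × 1.942^0.1801 = 6.369 × 1.127 ≈ 7.178

7.2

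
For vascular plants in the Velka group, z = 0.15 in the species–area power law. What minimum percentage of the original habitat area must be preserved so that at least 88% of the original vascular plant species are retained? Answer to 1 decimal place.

Need (A_new/A_old)^0.15 = 0.88, so A_new/A_old = 0.88^(1/0.15) = 0.88^6.667
ln(A_new/A_old) = ln 0.88 / 0.15 = -0.1278 / 0.15 = -0.8522
A_new/A_old = e^-0.8522 ≈ 0.4265

42.6%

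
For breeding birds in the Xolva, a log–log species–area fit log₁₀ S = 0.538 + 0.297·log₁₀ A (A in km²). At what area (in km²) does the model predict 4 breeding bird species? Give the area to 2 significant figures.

4 = 3.451 × A^0.297  ⇒  A^0.297 = 4/3.451 = 1.159
ln A = ln(1.159) / 0.297 = 0.1475 / 0.297 = 0.4966
A = e^0.4966 ≈ 1.643 km²

1.6 km²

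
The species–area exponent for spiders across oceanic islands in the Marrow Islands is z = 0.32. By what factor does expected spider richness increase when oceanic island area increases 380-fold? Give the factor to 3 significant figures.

S₂/S₁ = (A₂/A₁)^z = 380^0.32
ln(S₂/S₁) = 0.32 × ln 380 = 0.32 × 5.9402 = 1.9009
S₂/S₁ = e^1.9009 ≈ 6.692

6.69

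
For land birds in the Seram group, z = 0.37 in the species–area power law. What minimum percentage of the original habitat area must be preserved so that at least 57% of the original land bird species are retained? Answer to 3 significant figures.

Need (A_new/A_old)^0.37 = 0.57, so A_new/A_old = 0.57^(1/0.37) = 0.57^2.703
ln(A_new/A_old) = ln 0.57 / 0.37 = -0.5621 / 0.37 = -1.5192
A_new/A_old = e^-1.5192 ≈ 0.2189

21.9%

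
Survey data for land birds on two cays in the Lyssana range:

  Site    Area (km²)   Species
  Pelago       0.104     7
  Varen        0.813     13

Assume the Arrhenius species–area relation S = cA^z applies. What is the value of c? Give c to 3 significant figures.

z = ln(S₂/S₁) / ln(A₂/A₁) = ln(13/7) / ln(0.813/0.104) = 0.6190 / 2.0563 = 0.3010
c = S₁ / A₁^z = 7 / 0.104^0.3010 = 7 / 0.5059 = 13.84

13.8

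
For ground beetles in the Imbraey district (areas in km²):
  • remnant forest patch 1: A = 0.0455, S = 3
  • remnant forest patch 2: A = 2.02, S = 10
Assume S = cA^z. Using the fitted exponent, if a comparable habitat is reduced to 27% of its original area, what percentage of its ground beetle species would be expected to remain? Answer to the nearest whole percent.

66%

z = ln(10/3) / ln(2.02/0.0455) = 1.2040 / 3.7931 = 0.3174
S_new/S_old = (A_new/A_old)^z = 0.27^0.3174 = exp(0.3174 × -1.3093) = 0.6599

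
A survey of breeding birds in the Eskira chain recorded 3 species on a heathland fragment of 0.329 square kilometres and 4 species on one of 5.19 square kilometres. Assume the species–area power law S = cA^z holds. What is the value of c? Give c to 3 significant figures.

z = ln(S₂/S₁) / ln(A₂/A₁) = ln(4/3) / ln(5.19/0.329) = 0.2877 / 2.7584 = 0.1043
c = S₁ / A₁^z = 3 / 0.329^0.1043 = 3 / 0.8905 = 3.369

3.37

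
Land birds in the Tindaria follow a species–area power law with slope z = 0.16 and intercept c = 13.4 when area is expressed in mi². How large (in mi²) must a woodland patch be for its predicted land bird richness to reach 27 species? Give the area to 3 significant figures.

79.7 mi²

27 = 13.4 × A^0.16  ⇒  A^0.16 = 27/13.4 = 2.015
ln A = ln(2.015) / 0.16 = 0.7006 / 0.16 = 4.3786
A = e^4.3786 ≈ 79.73 mi²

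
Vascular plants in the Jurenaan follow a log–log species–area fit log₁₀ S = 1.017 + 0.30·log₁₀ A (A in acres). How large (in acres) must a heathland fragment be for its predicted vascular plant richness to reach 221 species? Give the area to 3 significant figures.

221 = 10.4 × A^0.3  ⇒  A^0.3 = 221/10.4 = 21.25
ln A = ln(21.25) / 0.3 = 3.0564 / 0.3 = 10.1881
A = e^10.1881 ≈ 26585 acres

26600 acres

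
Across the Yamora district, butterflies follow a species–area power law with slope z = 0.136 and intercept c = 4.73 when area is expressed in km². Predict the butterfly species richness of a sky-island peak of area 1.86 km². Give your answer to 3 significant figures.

S = 4.73 × 1.86^0.136
ln S = ln 4.73 + 0.136 × ln 1.86 = 1.5539 + 0.136 × 0.6206 = 1.6383
S = e^1.6383 ≈ 5.147

5.15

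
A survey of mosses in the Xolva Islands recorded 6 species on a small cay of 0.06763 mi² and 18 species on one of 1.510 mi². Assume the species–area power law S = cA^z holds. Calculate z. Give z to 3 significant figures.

0.354

Taking logs: ln S = ln c + z ln A, so z = (ln S₂ − ln S₁)/(ln A₂ − ln A₁).
z = ln(18/6) / ln(1.51/0.06763) = ln(3) / ln(22.33) = 1.0986 / 3.1058 = 0.3537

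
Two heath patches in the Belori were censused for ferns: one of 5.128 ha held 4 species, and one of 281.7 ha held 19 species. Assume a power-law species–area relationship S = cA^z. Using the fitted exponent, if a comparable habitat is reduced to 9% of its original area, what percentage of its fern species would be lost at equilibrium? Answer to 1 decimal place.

z = ln(19/4) / ln(281.7/5.128) = 1.5581 / 4.0061 = 0.3889
S_new/S_old = (A_new/A_old)^z = 0.09^0.3889 = exp(0.3889 × -2.4079) = 0.392
Fraction lost = 1 − 0.392 = 0.608

60.8%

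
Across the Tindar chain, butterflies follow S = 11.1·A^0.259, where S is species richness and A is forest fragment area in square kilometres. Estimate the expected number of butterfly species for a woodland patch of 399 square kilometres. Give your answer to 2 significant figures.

S = 11.1 × 399^0.259 = 11.1 × 4.717 ≈ 52.36

52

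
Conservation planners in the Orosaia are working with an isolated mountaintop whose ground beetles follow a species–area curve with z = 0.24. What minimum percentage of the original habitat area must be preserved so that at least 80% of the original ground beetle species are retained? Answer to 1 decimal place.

39.5%

Need (A_new/A_old)^0.24 = 0.8, so A_new/A_old = 0.8^(1/0.24) = 0.8^4.167
ln(A_new/A_old) = ln 0.8 / 0.24 = -0.2231 / 0.24 = -0.9298
A_new/A_old = e^-0.9298 ≈ 0.3946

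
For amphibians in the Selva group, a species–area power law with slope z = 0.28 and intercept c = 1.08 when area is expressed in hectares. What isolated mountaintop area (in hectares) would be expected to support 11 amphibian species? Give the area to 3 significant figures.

11 = 1.08 × A^0.28  ⇒  A^0.28 = 11/1.08 = 10.19
ln A = ln(10.19) / 0.28 = 2.3209 / 0.28 = 8.2891
A = e^8.2891 ≈ 3980 hectares

3980 hectares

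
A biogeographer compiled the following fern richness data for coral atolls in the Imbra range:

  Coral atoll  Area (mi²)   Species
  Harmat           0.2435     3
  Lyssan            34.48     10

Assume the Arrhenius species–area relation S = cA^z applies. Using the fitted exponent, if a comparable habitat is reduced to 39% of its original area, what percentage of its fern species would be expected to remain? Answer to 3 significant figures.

z = ln(10/3) / ln(34.48/0.2435) = 1.2040 / 4.9530 = 0.2431
S_new/S_old = (A_new/A_old)^z = 0.39^0.2431 = exp(0.2431 × -0.9416) = 0.7954

79.5%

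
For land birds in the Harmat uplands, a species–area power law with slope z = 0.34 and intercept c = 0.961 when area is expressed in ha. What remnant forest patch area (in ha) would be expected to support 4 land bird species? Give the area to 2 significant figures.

4 = 0.961 × A^0.34  ⇒  A^0.34 = 4/0.961 = 4.162
ln A = ln(4.162) / 0.34 = 1.4261 / 0.34 = 4.1943
A = e^4.1943 ≈ 66.31 ha

66 ha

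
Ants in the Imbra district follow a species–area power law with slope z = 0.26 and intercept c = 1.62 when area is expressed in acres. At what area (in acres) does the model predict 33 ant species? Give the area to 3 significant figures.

33 = 1.62 × A^0.26  ⇒  A^0.26 = 33/1.62 = 20.37
ln A = ln(20.37) / 0.26 = 3.0141 / 0.26 = 11.5926
A = e^11.5926 ≈ 108296 acres

108000 acres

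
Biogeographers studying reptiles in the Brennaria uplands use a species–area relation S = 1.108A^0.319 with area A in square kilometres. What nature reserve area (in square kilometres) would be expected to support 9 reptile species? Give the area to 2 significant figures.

710 square kilometres

9 = 1.108 × A^0.319  ⇒  A^0.319 = 9/1.108 = 8.123
ln A = ln(8.123) / 0.319 = 2.0947 / 0.319 = 6.5664
A = e^6.5664 ≈ 710.8 square kilometres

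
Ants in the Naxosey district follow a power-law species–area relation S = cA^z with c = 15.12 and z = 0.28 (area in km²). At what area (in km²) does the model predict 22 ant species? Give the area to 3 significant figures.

3.82 km²

22 = 15.12 × A^0.28  ⇒  A^0.28 = 22/15.12 = 1.455
ln A = ln(1.455) / 0.28 = 0.3750 / 0.28 = 1.3394
A = e^1.3394 ≈ 3.817 km²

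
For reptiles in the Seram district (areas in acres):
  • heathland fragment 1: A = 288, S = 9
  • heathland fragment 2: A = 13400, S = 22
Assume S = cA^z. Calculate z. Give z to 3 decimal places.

Taking logs: ln S = ln c + z ln A, so z = (ln S₂ − ln S₁)/(ln A₂ − ln A₁).
z = ln(22/9) / ln(13400/288) = ln(2.444) / ln(46.53) = 0.8938 / 3.8400 = 0.2328

0.233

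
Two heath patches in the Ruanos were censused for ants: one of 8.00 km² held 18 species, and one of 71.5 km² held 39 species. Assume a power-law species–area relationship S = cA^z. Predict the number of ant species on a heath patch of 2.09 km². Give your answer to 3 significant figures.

11.2

z = ln(39/18) / ln(71.5/8) = 0.7732 / 2.1903 = 0.3530
c = 18 / 8^0.3530 = 18 / 2.084 = 8.639
S₃ = 8.639 × 2.09^0.3530 = 8.639 × 1.297 ≈ 11.21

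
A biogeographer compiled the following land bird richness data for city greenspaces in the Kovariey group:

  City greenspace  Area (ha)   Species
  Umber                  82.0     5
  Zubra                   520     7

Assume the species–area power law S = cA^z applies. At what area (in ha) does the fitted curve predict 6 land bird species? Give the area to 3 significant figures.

z = ln(7/5) / ln(520/82) = 0.3365 / 1.8471 = 0.1822
c = 5 / 82^0.1822 = 5 / 2.232 = 2.241
A = (6/2.241)^(1/0.1822) ⇒ ln A = ln(2.678)/0.1822 = 5.4076
A = e^5.4076 ≈ 223.1 ha

223 ha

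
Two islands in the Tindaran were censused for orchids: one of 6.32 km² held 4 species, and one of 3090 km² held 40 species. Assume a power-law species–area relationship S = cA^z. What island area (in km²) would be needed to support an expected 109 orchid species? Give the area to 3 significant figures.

z = ln(40/4) / ln(3090/6.32) = 2.3026 / 6.1922 = 0.3719
c = 4 / 6.32^0.3719 = 4 / 1.985 = 2.015
A = (109/2.015)^(1/0.3719) ⇒ ln A = ln(54.09)/0.3719 = 10.7318
A = e^10.7318 ≈ 45789 km²

45800 km²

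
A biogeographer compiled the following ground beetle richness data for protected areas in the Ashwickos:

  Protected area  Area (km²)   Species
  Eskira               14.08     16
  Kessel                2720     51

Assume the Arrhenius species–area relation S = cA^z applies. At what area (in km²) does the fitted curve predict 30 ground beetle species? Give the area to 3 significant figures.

z = ln(51/16) / ln(2720/14.08) = 1.1592 / 5.2636 = 0.2202
c = 16 / 14.08^0.2202 = 16 / 1.79 = 8.936
A = (30/8.936)^(1/0.2202) ⇒ ln A = ln(3.357)/0.2202 = 5.4990
A = e^5.4990 ≈ 244.5 km²

244 km²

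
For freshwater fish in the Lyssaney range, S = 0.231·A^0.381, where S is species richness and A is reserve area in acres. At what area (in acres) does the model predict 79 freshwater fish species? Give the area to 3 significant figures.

4480000 acres

79 = 0.231 × A^0.381  ⇒  A^0.381 = 79/0.231 = 342
ln A = ln(342) / 0.381 = 5.8348 / 0.381 = 15.3144
A = e^15.3144 ≈ 4476703 acres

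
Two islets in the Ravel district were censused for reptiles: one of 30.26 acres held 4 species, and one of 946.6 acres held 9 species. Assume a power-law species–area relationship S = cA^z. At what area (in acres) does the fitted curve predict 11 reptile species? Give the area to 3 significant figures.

z = ln(9/4) / ln(946.6/30.26) = 0.8109 / 3.4430 = 0.2355
c = 4 / 30.26^0.2355 = 4 / 2.232 = 1.792
A = (11/1.792)^(1/0.2355) ⇒ ln A = ln(6.139)/0.2355 = 7.7049
A = e^7.7049 ≈ 2219 acres

2220 acres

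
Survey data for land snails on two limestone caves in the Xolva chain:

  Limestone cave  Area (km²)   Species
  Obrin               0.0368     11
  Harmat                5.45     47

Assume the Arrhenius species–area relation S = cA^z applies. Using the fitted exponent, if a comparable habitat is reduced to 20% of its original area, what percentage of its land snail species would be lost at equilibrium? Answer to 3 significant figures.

z = ln(47/11) / ln(5.45/0.0368) = 1.4523 / 4.9979 = 0.2906
S_new/S_old = (A_new/A_old)^z = 0.2^0.2906 = exp(0.2906 × -1.6094) = 0.6265
Fraction lost = 1 − 0.6265 = 0.3735

37.4%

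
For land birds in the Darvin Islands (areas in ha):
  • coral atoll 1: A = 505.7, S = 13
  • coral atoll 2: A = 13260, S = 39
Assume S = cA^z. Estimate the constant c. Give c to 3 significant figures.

1.60

z = ln(S₂/S₁) / ln(A₂/A₁) = ln(39/13) / ln(13260/505.7) = 1.0986 / 3.2666 = 0.3363
c = S₁ / A₁^z = 13 / 505.7^0.3363 = 13 / 8.117 = 1.602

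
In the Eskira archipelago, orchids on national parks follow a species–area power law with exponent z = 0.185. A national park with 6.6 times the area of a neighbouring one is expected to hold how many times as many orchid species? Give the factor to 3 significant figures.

S₂/S₁ = (A₂/A₁)^z = 6.6^0.185
ln(S₂/S₁) = 0.185 × ln 6.6 = 0.185 × 1.8871 = 0.3491
S₂/S₁ = e^0.3491 ≈ 1.418

1.42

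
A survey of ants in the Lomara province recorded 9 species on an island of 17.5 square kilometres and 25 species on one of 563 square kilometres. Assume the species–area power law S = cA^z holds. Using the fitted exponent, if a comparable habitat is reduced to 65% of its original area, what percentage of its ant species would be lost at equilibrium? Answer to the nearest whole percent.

12%

z = ln(25/9) / ln(563/17.5) = 1.0217 / 3.4711 = 0.2943
S_new/S_old = (A_new/A_old)^z = 0.65^0.2943 = exp(0.2943 × -0.4308) = 0.8809
Fraction lost = 1 − 0.8809 = 0.1191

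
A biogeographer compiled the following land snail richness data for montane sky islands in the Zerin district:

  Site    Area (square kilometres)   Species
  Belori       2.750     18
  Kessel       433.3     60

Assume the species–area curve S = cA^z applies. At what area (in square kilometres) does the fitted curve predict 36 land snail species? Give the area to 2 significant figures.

z = ln(60/18) / ln(433.3/2.75) = 1.2040 / 5.0598 = 0.2379
c = 18 / 2.75^0.2379 = 18 / 1.272 = 14.15
A = (36/14.15)^(1/0.2379) ⇒ ln A = ln(2.544)/0.2379 = 3.9246
A = e^3.9246 ≈ 50.63 square kilometres

51 square kilometres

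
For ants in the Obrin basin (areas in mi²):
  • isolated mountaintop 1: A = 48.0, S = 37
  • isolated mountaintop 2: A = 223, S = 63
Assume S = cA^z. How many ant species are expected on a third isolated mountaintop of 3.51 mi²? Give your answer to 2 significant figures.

z = ln(63/37) / ln(223/48) = 0.5322 / 1.5360 = 0.3465
c = 37 / 48^0.3465 = 37 / 3.824 = 9.675
S₃ = 9.675 × 3.51^0.3465 = 9.675 × 1.545 ≈ 14.95

15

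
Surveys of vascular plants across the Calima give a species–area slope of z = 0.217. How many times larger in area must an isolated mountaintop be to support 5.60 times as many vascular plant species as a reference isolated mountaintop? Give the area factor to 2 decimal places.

2804.60

(A₂/A₁)^0.217 = 5.6, so A₂/A₁ = 5.6^(1/0.217) = 5.6^4.608
ln(A₂/A₁) = ln 5.6 / 0.217 = 1.7228 / 0.217 = 7.9390
A₂/A₁ = e^7.9390 ≈ 2805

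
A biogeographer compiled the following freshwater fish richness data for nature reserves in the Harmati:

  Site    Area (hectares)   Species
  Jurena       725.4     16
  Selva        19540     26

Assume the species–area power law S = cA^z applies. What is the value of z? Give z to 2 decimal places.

0.15

Taking logs: ln S = ln c + z ln A, so z = (ln S₂ − ln S₁)/(ln A₂ − ln A₁).
z = ln(26/16) / ln(19540/725.4) = ln(1.625) / ln(26.94) = 0.4855 / 3.2935 = 0.1474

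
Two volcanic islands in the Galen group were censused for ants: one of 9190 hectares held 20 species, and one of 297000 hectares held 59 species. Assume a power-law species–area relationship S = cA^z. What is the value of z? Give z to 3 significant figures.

0.311

Taking logs: ln S = ln c + z ln A, so z = (ln S₂ − ln S₁)/(ln A₂ − ln A₁).
z = ln(59/20) / ln(297000/9190) = ln(2.95) / ln(32.32) = 1.0818 / 3.4756 = 0.3113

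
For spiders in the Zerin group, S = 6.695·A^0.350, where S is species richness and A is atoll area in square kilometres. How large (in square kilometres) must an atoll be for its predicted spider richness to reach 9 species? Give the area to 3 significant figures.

2.33 square kilometres

9 = 6.695 × A^0.35  ⇒  A^0.35 = 9/6.695 = 1.344
ln A = ln(1.344) / 0.35 = 0.2959 / 0.35 = 0.8453
A = e^0.8453 ≈ 2.329 square kilometres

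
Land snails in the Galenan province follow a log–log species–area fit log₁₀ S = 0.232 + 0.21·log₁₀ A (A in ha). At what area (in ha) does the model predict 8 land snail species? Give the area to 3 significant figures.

1570 ha

8 = 1.706 × A^0.21  ⇒  A^0.21 = 8/1.706 = 4.689
ln A = ln(4.689) / 0.21 = 1.5452 / 0.21 = 7.3583
A = e^7.3583 ≈ 1569 ha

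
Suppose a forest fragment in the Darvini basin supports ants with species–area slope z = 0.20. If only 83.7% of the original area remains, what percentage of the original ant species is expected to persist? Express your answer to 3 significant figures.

96.5%

S_new/S_old = (A_new/A_old)^z = 0.837^0.2
= exp(0.2 × ln 0.837) = exp(0.2 × -0.1779) = exp(-0.0356) ≈ 0.965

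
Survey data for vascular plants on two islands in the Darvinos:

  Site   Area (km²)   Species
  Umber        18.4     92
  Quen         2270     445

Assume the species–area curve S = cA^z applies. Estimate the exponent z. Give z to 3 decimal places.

Taking logs: ln S = ln c + z ln A, so z = (ln S₂ − ln S₁)/(ln A₂ − ln A₁).
z = ln(445/92) / ln(2270/18.4) = ln(4.837) / ln(123.4) = 1.5763 / 4.8152 = 0.3274

0.327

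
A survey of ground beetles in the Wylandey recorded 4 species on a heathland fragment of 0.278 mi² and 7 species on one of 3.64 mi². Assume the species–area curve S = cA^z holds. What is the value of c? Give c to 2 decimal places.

5.28

z = ln(S₂/S₁) / ln(A₂/A₁) = ln(7/4) / ln(3.64/0.278) = 0.5596 / 2.5721 = 0.2176
c = S₁ / A₁^z = 4 / 0.278^0.2176 = 4 / 0.7569 = 5.285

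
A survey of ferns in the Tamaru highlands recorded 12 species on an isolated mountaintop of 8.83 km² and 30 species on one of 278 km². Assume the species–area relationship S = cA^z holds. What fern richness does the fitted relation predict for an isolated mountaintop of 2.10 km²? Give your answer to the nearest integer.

z = ln(30/12) / ln(278/8.83) = 0.9163 / 3.4495 = 0.2656
c = 12 / 8.83^0.2656 = 12 / 1.784 = 6.728
S₃ = 6.728 × 2.1^0.2656 = 6.728 × 1.218 ≈ 8.194

8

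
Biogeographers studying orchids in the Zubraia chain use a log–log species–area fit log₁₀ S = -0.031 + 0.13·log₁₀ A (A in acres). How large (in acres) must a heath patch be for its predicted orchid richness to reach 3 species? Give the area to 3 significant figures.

3 = 0.9311 × A^0.13  ⇒  A^0.13 = 3/0.9311 = 3.222
ln A = ln(3.222) / 0.13 = 1.1700 / 0.13 = 8.9999
A = e^8.9999 ≈ 8103 acres

8100 acres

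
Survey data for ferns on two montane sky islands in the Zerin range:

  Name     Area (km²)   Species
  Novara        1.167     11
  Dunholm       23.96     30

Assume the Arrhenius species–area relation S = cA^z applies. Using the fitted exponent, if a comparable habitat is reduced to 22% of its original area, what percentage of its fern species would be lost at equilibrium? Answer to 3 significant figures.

39.5%

z = ln(30/11) / ln(23.96/1.167) = 1.0033 / 3.0219 = 0.3320
S_new/S_old = (A_new/A_old)^z = 0.22^0.3320 = exp(0.3320 × -1.5141) = 0.6049
Fraction lost = 1 − 0.6049 = 0.3951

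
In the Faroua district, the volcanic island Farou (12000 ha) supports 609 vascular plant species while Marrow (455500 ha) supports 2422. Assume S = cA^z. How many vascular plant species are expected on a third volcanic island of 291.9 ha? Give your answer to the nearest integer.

z = ln(2422/609) / ln(455500/12000) = 1.3805 / 3.6365 = 0.3796
c = 609 / 12000^0.3796 = 609 / 35.37 = 17.22
S₃ = 17.22 × 291.9^0.3796 = 17.22 × 8.627 ≈ 148.6

149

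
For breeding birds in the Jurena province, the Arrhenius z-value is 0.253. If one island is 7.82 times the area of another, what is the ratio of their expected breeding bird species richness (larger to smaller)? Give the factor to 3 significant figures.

1.68

S₂/S₁ = (A₂/A₁)^z = 7.82^0.253
ln(S₂/S₁) = 0.253 × ln 7.82 = 0.253 × 2.0567 = 0.5203
S₂/S₁ = e^0.5203 ≈ 1.683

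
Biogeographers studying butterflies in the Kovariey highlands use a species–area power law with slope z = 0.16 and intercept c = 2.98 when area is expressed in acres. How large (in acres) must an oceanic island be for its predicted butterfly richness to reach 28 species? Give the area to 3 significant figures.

1200000 acres

28 = 2.98 × A^0.16  ⇒  A^0.16 = 28/2.98 = 9.396
ln A = ln(9.396) / 0.16 = 2.2403 / 0.16 = 14.0018
A = e^14.0018 ≈ 1204720 acres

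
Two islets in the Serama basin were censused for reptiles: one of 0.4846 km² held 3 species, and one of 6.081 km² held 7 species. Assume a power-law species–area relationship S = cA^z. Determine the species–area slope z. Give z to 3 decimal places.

Taking logs: ln S = ln c + z ln A, so z = (ln S₂ − ln S₁)/(ln A₂ − ln A₁).
z = ln(7/3) / ln(6.081/0.4846) = ln(2.333) / ln(12.55) = 0.8473 / 2.5296 = 0.3350

0.335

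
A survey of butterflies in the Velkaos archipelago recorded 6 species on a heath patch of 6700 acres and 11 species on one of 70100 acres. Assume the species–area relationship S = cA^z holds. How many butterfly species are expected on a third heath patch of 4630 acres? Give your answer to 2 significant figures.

z = ln(11/6) / ln(70100/6700) = 0.6061 / 2.3478 = 0.2582
c = 6 / 6700^0.2582 = 6 / 9.723 = 0.6171
S₃ = 0.6171 × 4630^0.2582 = 0.6171 × 8.838 ≈ 5.454

5.5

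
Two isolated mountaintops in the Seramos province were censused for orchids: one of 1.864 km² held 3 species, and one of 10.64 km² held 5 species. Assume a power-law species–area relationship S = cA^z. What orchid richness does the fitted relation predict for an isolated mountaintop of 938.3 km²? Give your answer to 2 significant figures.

19

z = ln(5/3) / ln(10.64/1.864) = 0.5108 / 1.7419 = 0.2933
c = 3 / 1.864^0.2933 = 3 / 1.2 = 2.499
S₃ = 2.499 × 938.3^0.2933 = 2.499 × 7.442 ≈ 18.6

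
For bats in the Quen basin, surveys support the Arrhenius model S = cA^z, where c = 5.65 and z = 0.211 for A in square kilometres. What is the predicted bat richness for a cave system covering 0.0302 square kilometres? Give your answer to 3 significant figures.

S = 5.65 × 0.0302^0.211 = 5.65 × 0.4778 ≈ 2.7

2.70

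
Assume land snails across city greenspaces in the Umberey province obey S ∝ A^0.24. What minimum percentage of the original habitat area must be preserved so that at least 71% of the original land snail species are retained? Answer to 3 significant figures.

Need (A_new/A_old)^0.24 = 0.71, so A_new/A_old = 0.71^(1/0.24) = 0.71^4.167
ln(A_new/A_old) = ln 0.71 / 0.24 = -0.3425 / 0.24 = -1.4270
A_new/A_old = e^-1.4270 ≈ 0.24

24.0%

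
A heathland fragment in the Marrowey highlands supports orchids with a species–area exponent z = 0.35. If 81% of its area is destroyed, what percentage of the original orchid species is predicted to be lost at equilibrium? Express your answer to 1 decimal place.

44.1%

S_new/S_old = (A_new/A_old)^z = 0.19^0.35
= exp(0.35 × ln 0.19) = exp(0.35 × -1.6607) = exp(-0.5813) ≈ 0.5592
Fraction lost = 1 − 0.5592 = 0.4408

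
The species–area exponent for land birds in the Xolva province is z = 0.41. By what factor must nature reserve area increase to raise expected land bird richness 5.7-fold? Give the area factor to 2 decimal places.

69.76

(A₂/A₁)^0.41 = 5.7, so A₂/A₁ = 5.7^(1/0.41) = 5.7^2.439
ln(A₂/A₁) = ln 5.7 / 0.41 = 1.7405 / 0.41 = 4.2450
A₂/A₁ = e^4.2450 ≈ 69.76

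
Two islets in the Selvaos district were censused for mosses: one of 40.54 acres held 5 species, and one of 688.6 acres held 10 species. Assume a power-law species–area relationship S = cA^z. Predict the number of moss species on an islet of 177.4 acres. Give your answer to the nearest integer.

z = ln(10/5) / ln(688.6/40.54) = 0.6931 / 2.8324 = 0.2447
c = 5 / 40.54^0.2447 = 5 / 2.474 = 2.021
S₃ = 2.021 × 177.4^0.2447 = 2.021 × 3.551 ≈ 7.176

7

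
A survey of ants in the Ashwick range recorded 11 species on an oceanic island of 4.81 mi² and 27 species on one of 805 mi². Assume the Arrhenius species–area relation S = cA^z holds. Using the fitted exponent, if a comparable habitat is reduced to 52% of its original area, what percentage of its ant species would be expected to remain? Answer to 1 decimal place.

89.2%

z = ln(27/11) / ln(805/4.81) = 0.8979 / 5.1201 = 0.1754
S_new/S_old = (A_new/A_old)^z = 0.52^0.1754 = exp(0.1754 × -0.6539) = 0.8916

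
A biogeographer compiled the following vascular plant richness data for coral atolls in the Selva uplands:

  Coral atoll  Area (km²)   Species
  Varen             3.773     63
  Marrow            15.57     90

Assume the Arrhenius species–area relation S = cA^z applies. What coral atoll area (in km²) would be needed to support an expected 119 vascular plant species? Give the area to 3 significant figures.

z = ln(90/63) / ln(15.57/3.773) = 0.3567 / 1.4175 = 0.2516
c = 63 / 3.773^0.2516 = 63 / 1.397 = 45.11
A = (119/45.11)^(1/0.2516) ⇒ ln A = ln(2.638)/0.2516 = 3.8554
A = e^3.8554 ≈ 47.25 km²

47.2 km²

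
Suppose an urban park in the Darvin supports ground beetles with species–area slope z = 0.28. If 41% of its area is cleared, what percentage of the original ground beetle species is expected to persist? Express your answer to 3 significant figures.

86.3%

S_new/S_old = (A_new/A_old)^z = 0.59^0.28
= exp(0.28 × ln 0.59) = exp(0.28 × -0.5276) = exp(-0.1477) ≈ 0.8627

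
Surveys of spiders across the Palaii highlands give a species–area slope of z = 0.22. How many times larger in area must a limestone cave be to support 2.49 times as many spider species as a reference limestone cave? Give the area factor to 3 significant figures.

(A₂/A₁)^0.22 = 2.49, so A₂/A₁ = 2.49^(1/0.22) = 2.49^4.545
ln(A₂/A₁) = ln 2.49 / 0.22 = 0.9123 / 0.22 = 4.1467
A₂/A₁ = e^4.1467 ≈ 63.23

63.2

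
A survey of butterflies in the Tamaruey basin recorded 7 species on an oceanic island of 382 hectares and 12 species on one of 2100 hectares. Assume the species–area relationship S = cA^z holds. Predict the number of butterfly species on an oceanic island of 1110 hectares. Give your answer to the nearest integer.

10

z = ln(12/7) / ln(2100/382) = 0.5390 / 1.7043 = 0.3163
c = 7 / 382^0.3163 = 7 / 6.556 = 1.068
S₃ = 1.068 × 1110^0.3163 = 1.068 × 9.186 ≈ 9.809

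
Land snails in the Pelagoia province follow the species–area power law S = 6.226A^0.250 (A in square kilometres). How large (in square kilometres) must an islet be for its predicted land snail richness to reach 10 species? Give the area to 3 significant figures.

6.66 square kilometres

10 = 6.226 × A^0.25  ⇒  A^0.25 = 10/6.226 = 1.606
ln A = ln(1.606) / 0.25 = 0.4739 / 0.25 = 1.8954
A = e^1.8954 ≈ 6.655 square kilometres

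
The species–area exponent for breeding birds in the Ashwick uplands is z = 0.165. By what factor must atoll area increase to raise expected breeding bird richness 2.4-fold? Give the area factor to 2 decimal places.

201.52

(A₂/A₁)^0.165 = 2.4, so A₂/A₁ = 2.4^(1/0.165) = 2.4^6.061
ln(A₂/A₁) = ln 2.4 / 0.165 = 0.8755 / 0.165 = 5.3059
A₂/A₁ = e^5.3059 ≈ 201.5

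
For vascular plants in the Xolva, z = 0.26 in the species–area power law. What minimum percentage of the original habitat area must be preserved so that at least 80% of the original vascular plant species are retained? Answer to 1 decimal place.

42.4%

Need (A_new/A_old)^0.26 = 0.8, so A_new/A_old = 0.8^(1/0.26) = 0.8^3.846
ln(A_new/A_old) = ln 0.8 / 0.26 = -0.2231 / 0.26 = -0.8582
A_new/A_old = e^-0.8582 ≈ 0.4239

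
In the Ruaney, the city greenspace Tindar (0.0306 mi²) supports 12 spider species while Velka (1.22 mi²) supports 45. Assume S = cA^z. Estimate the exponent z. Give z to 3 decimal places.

Taking logs: ln S = ln c + z ln A, so z = (ln S₂ − ln S₁)/(ln A₂ − ln A₁).
z = ln(45/12) / ln(1.22/0.0306) = ln(3.75) / ln(39.87) = 1.3218 / 3.6856 = 0.3586

0.359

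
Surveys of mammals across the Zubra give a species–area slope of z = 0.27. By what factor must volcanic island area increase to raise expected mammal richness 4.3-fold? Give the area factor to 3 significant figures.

222

(A₂/A₁)^0.27 = 4.3, so A₂/A₁ = 4.3^(1/0.27) = 4.3^3.704
ln(A₂/A₁) = ln 4.3 / 0.27 = 1.4586 / 0.27 = 5.4023
A₂/A₁ = e^5.4023 ≈ 221.9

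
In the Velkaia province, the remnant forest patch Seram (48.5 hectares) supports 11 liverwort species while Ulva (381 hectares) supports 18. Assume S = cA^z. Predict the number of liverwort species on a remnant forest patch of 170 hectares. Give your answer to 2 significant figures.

z = ln(18/11) / ln(381/48.5) = 0.4925 / 2.0612 = 0.2389
c = 11 / 48.5^0.2389 = 11 / 2.528 = 4.351
S₃ = 4.351 × 170^0.2389 = 4.351 × 3.411 ≈ 14.84

15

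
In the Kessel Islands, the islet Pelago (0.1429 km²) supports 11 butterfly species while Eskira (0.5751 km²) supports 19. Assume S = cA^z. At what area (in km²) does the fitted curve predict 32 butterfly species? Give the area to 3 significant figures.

z = ln(19/11) / ln(0.5751/0.1429) = 0.5465 / 1.3924 = 0.3925
c = 11 / 0.1429^0.3925 = 11 / 0.4659 = 23.61
A = (32/23.61)^(1/0.3925) ⇒ ln A = ln(1.355)/0.3925 = 0.7749
A = e^0.7749 ≈ 2.17 km²

2.17 km²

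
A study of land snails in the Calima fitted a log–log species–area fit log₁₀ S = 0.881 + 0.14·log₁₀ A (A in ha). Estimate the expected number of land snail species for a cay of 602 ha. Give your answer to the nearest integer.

S = 7.603 × 602^0.14 = 7.603 × 2.45 ≈ 18.63

19 species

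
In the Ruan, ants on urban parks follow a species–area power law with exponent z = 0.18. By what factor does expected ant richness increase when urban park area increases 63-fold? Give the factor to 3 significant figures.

S₂/S₁ = (A₂/A₁)^z = 63^0.18
ln(S₂/S₁) = 0.18 × ln 63 = 0.18 × 4.1431 = 0.7458
S₂/S₁ = e^0.7458 ≈ 2.108

2.11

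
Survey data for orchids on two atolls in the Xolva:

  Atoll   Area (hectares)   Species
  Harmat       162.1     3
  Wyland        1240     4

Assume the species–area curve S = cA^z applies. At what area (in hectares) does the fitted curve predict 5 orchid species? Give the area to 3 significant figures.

z = ln(4/3) / ln(1240/162.1) = 0.2877 / 2.0347 = 0.1414
c = 3 / 162.1^0.1414 = 3 / 2.053 = 1.461
A = (5/1.461)^(1/0.1414) ⇒ ln A = ln(3.422)/0.1414 = 8.7011
A = e^8.7011 ≈ 6009 hectares

6010 hectares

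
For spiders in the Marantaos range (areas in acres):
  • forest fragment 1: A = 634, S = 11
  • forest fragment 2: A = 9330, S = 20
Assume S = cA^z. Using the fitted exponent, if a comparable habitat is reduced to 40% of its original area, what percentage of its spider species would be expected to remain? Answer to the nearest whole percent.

z = ln(20/11) / ln(9330/634) = 0.5978 / 2.6889 = 0.2223
S_new/S_old = (A_new/A_old)^z = 0.4^0.2223 = exp(0.2223 × -0.9163) = 0.8157

82%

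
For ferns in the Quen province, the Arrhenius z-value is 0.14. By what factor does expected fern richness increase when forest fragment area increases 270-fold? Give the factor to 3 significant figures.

2.19

S₂/S₁ = (A₂/A₁)^z = 270^0.14
ln(S₂/S₁) = 0.14 × ln 270 = 0.14 × 5.5984 = 0.7838
S₂/S₁ = e^0.7838 ≈ 2.19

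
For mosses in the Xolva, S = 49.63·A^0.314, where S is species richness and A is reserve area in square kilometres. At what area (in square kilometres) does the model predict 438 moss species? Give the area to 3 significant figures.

1030 square kilometres

438 = 49.63 × A^0.314  ⇒  A^0.314 = 438/49.63 = 8.825
ln A = ln(8.825) / 0.314 = 2.1776 / 0.314 = 6.9351
A = e^6.9351 ≈ 1028 square kilometres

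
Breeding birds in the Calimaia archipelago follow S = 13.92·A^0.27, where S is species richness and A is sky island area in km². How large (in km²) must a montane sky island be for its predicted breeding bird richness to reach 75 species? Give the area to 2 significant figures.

510 km²

75 = 13.92 × A^0.27  ⇒  A^0.27 = 75/13.92 = 5.388
ln A = ln(5.388) / 0.27 = 1.6842 / 0.27 = 6.2376
A = e^6.2376 ≈ 511.6 km²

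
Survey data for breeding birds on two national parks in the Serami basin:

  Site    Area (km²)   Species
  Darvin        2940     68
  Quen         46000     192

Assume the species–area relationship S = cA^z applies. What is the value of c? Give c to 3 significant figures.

3.34

z = ln(S₂/S₁) / ln(A₂/A₁) = ln(192/68) / ln(46000/2940) = 1.0380 / 2.7502 = 0.3774
c = S₁ / A₁^z = 68 / 2940^0.3774 = 68 / 20.37 = 3.338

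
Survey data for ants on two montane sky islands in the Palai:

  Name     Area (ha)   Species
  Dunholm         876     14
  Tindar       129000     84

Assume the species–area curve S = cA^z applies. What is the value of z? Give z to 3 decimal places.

Taking logs: ln S = ln c + z ln A, so z = (ln S₂ − ln S₁)/(ln A₂ − ln A₁).
z = ln(84/14) / ln(129000/876) = ln(6) / ln(147.3) = 1.7918 / 4.9922 = 0.3589

0.359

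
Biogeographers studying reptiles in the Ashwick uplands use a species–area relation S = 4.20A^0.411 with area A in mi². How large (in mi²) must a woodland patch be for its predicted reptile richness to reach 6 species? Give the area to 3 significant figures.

6 = 4.2 × A^0.411  ⇒  A^0.411 = 6/4.2 = 1.429
ln A = ln(1.429) / 0.411 = 0.3567 / 0.411 = 0.8678
A = e^0.8678 ≈ 2.382 mi²

2.38 mi²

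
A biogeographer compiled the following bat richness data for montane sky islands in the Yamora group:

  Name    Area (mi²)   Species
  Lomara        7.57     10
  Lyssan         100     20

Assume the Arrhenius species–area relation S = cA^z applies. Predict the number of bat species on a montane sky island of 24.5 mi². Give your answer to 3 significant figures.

13.7

z = ln(20/10) / ln(100/7.57) = 0.6931 / 2.5810 = 0.2686
c = 10 / 7.57^0.2686 = 10 / 1.722 = 5.806
S₃ = 5.806 × 24.5^0.2686 = 5.806 × 2.361 ≈ 13.71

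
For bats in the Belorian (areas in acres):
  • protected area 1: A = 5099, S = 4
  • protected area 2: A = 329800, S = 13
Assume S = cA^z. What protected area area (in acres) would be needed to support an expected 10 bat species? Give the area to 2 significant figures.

130000 acres

z = ln(13/4) / ln(329800/5099) = 1.1787 / 4.1694 = 0.2827
c = 4 / 5099^0.2827 = 4 / 11.17 = 0.3581
A = (10/0.3581)^(1/0.2827) ⇒ ln A = ln(27.93)/0.2827 = 11.7781
A = e^11.7781 ≈ 130371 acres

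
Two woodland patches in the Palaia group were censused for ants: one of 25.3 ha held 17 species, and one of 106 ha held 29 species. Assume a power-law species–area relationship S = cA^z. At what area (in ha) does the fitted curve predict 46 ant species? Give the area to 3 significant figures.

z = ln(29/17) / ln(106/25.3) = 0.5341 / 1.4326 = 0.3728
c = 17 / 25.3^0.3728 = 17 / 3.335 = 5.098
A = (46/5.098)^(1/0.3728) ⇒ ln A = ln(9.024)/0.3728 = 5.9010
A = e^5.9010 ≈ 365.4 ha

365 ha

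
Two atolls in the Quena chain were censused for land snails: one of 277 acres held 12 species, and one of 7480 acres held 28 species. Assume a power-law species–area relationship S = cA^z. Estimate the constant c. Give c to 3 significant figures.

2.83

z = ln(S₂/S₁) / ln(A₂/A₁) = ln(28/12) / ln(7480/277) = 0.8473 / 3.2960 = 0.2571
c = S₁ / A₁^z = 12 / 277^0.2571 = 12 / 4.245 = 2.827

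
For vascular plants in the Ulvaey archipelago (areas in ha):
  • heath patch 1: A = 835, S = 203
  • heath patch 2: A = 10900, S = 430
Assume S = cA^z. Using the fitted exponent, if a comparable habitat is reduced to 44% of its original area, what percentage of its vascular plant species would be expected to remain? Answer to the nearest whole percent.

z = ln(430/203) / ln(10900/835) = 0.7506 / 2.5691 = 0.2922
S_new/S_old = (A_new/A_old)^z = 0.44^0.2922 = exp(0.2922 × -0.8210) = 0.7867

79%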